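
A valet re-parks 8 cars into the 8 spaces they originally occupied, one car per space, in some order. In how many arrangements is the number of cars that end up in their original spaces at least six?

29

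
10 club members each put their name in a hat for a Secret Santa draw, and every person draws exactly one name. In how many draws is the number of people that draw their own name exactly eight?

Choose which 8 of the 10 are fixed: C(10,8) = 45.
The other 2 form a derangement: !2 = 1.
Total: 45 × 1 = 45.

45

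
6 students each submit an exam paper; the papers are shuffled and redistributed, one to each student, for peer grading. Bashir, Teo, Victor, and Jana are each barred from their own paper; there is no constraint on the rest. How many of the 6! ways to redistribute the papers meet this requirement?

362

Let A_j be the event that the j-th constrained one is fixed. By inclusion-exclusion over the 4 events:
Σ_{j=0}^{4} (-1)^j C(4,j)(6-j)!
= C(4,0)·6! - C(4,1)·5! + C(4,2)·4! - C(4,3)·3! + C(4,4)·2!
= 720 - 480 + 144 - 24 + 2
= 362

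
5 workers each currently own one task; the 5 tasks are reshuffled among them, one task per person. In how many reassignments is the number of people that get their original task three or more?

11

Sum C(5,i)·!(5-i) for i = 3..5:
  i=3: C(5,3)·!2 = 10·1 = 10
  i=4: C(5,4)·!1 = 5·0 = 0
  i=5: C(5,5)·!0 = 1·1 = 1
Total = 11.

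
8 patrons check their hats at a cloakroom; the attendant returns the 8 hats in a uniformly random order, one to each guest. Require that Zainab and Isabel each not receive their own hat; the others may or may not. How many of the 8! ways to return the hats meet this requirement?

Inclusion-exclusion on the 2 forbidden self-matches:
Σ_{j=0}^{2} (-1)^j C(2,j)(8-j)!
= C(2,0)·8! - C(2,1)·7! + C(2,2)·6!
= 40320 - 10080 + 720
= 30960

30960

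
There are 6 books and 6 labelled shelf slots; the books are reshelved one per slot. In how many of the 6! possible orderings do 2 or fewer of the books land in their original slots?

664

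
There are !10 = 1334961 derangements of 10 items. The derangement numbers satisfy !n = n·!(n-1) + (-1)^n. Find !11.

14684570

!11 = 11·1334961 - 1 = 14684570.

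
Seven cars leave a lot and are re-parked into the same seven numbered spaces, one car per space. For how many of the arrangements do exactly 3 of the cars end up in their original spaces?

Pick the 3 fixed positions: C(7,3) = 35 ways.
The other 4 form a derangement: !4 = 9.
Total: 35 × 9 = 315.

315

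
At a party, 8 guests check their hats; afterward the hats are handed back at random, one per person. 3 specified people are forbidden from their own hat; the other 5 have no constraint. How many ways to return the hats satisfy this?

27240

Inclusion-exclusion on the 3 forbidden self-matches:
Σ_{j=0}^{3} (-1)^j C(3,j)(8-j)!
= C(3,0)·8! - C(3,1)·7! + C(3,2)·6! - C(3,3)·5!
= 40320 - 15120 + 2160 - 120
= 27240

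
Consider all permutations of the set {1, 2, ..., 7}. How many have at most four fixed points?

5018

Sum C(7,i)·!(7-i) for i = 0..4:
  i=0: C(7,0)·!7 = 1·1854 = 1854
  i=1: C(7,1)·!6 = 7·265 = 1855
  i=2: C(7,2)·!5 = 21·44 = 924
  i=3: C(7,3)·!4 = 35·9 = 315
  i=4: C(7,4)·!3 = 35·2 = 70
Total = 5018.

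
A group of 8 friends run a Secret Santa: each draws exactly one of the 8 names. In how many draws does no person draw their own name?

14833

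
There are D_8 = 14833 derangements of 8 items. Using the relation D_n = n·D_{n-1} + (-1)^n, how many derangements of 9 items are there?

D_9 = 9·14833 - 1 = 133496.

133496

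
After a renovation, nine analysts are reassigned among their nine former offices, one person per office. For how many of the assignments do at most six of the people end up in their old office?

362843

# with exactly i fixed is C(9,i)·!(9-i); sum over i=0..6:
  i=0: C(9,0)·!9 = 1·133496 = 133496
  i=1: C(9,1)·!8 = 9·14833 = 133497
  i=2: C(9,2)·!7 = 36·1854 = 66744
  i=3: C(9,3)·!6 = 84·265 = 22260
  i=4: C(9,4)·!5 = 126·44 = 5544
  i=5: C(9,5)·!4 = 126·9 = 1134
  i=6: C(9,6)·!3 = 84·2 = 168
Total = 362843.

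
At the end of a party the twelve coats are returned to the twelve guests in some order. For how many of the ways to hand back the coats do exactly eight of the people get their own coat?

4455

Pick the 8 fixed positions: C(12,8) = 495 ways.
The other 4 form a derangement: !4 = 9.
Total: 495 × 9 = 4455.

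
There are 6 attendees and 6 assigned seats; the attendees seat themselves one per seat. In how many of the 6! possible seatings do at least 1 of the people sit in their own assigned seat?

455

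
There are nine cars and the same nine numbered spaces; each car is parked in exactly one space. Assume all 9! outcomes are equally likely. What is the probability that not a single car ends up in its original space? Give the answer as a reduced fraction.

Favorable outcomes: !9 = 133496.
Total outcomes: 9! = 362880.
Probability = 133496/362880 = 16687/45360.

16687/45360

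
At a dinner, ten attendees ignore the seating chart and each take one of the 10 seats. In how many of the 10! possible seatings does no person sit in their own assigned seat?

!10 is the nearest integer to 10!/e.
10! = 3628800, and 3628800/e ≈ 1334960.92, so !10 = 1334961.

1334961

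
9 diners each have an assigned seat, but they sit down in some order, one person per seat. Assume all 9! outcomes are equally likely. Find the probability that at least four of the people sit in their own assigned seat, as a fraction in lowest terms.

6883/362880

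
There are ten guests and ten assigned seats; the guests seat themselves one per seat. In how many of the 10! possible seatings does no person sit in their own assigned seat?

!10 = 10! · Σ_{k=0}^{10} (-1)^k/k!
= 10! - 10!/1! + 10!/2! - 10!/3! + 10!/4! - 10!/5! + 10!/6! - 10!/7! + 10!/8! - 10!/9! + 10!/10!
= 3628800 - 3628800 + 1814400 - 604800 + 151200 - 30240 + 5040 - 720 + 90 - 10 + 1
= 1334961

1334961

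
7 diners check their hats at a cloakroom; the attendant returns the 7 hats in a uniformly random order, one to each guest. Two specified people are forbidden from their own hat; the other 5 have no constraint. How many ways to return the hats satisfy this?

Let A_j be the event that the j-th constrained one is fixed. By inclusion-exclusion over the 2 events:
Σ_{j=0}^{2} (-1)^j C(2,j)(7-j)!
= C(2,0)·7! - C(2,1)·6! + C(2,2)·5!
= 5040 - 1440 + 120
= 3720

3720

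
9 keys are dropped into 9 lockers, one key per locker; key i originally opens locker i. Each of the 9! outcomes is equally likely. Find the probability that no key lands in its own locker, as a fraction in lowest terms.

16687/45360

Favorable outcomes: !9 = 133496.
Total outcomes: 9! = 362880.
Probability = 133496/362880 = 16687/45360.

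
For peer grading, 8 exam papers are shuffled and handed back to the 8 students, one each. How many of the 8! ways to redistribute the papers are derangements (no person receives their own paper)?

!8 = 8! · Σ_{k=0}^{8} (-1)^k/k!
= 8! - 8!/1! + 8!/2! - 8!/3! + 8!/4! - 8!/5! + 8!/6! - 8!/7! + 8!/8!
= 40320 - 40320 + 20160 - 6720 + 1680 - 336 + 56 - 8 + 1
= 14833

14833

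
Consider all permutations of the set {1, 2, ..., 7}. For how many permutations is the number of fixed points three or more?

407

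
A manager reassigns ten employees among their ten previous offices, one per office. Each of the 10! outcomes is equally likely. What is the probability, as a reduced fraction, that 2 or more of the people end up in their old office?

Favorable outcomes: Σ_{i≥2} C(10,i)·!(10-i) = 45·14833 + 120·1854 + 210·265 + 252·44 + 210·9 + 120·2 + 45·1 + 10·0 + 1·1 = 958879.
Total outcomes: 10! = 3628800.
Probability = 958879/3628800 = 958879/3628800.

958879/3628800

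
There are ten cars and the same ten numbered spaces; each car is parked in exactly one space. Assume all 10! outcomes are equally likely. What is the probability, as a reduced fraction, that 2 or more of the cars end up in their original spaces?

958879/3628800

Favorable outcomes: Σ_{i≥2} C(10,i)·!(10-i) = 45·14833 + 120·1854 + 210·265 + 252·44 + 210·9 + 120·2 + 45·1 + 10·0 + 1·1 = 958879.
Total outcomes: 10! = 3628800.
Probability = 958879/3628800 = 958879/3628800.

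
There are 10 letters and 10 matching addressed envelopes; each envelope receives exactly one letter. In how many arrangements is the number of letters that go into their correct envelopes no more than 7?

3628754

# with exactly i fixed is C(10,i)·!(10-i); sum over i=0..7:
  i=0: C(10,0)·!10 = 1·1334961 = 1334961
  i=1: C(10,1)·!9 = 10·133496 = 1334960
  i=2: C(10,2)·!8 = 45·14833 = 667485
  i=3: C(10,3)·!7 = 120·1854 = 222480
  i=4: C(10,4)·!6 = 210·265 = 55650
  i=5: C(10,5)·!5 = 252·44 = 11088
  i=6: C(10,6)·!4 = 210·9 = 1890
  i=7: C(10,7)·!3 = 120·2 = 240
Total = 3628754.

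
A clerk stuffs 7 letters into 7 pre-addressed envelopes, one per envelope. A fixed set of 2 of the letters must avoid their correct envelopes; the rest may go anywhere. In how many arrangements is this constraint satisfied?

Let A_j be the event that the j-th constrained one is fixed. By inclusion-exclusion over the 2 events:
Σ_{j=0}^{2} (-1)^j C(2,j)(7-j)!
= C(2,0)·7! - C(2,1)·6! + C(2,2)·5!
= 5040 - 1440 + 120
= 3720

3720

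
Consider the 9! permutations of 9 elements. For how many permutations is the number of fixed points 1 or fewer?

Sum C(9,i)·!(9-i) for i = 0..1:
  i=0: C(9,0)·!9 = 1·133496 = 133496
  i=1: C(9,1)·!8 = 9·14833 = 133497
Total = 266993.

266993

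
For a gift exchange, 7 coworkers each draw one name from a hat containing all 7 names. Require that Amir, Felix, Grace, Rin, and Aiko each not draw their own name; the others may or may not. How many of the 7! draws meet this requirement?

2428

Inclusion-exclusion on the 5 forbidden self-matches:
Σ_{j=0}^{5} (-1)^j C(5,j)(7-j)!
= C(5,0)·7! - C(5,1)·6! + C(5,2)·5! - C(5,3)·4! + C(5,4)·3! - C(5,5)·2!
= 5040 - 3600 + 1200 - 240 + 30 - 2
= 2428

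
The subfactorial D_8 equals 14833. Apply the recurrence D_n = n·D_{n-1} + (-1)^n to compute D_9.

133496

D_9 = 9·14833 - 1 = 133496.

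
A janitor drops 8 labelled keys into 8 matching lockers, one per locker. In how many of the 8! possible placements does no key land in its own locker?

!8 = 8! · Σ_{k=0}^{8} (-1)^k/k!
= 8! - 8!/1! + 8!/2! - 8!/3! + 8!/4! - 8!/5! + 8!/6! - 8!/7! + 8!/8!
= 40320 - 40320 + 20160 - 6720 + 1680 - 336 + 56 - 8 + 1
= 14833

14833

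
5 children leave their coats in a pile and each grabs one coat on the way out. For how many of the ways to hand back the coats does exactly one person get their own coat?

Pick the single fixed position: C(5,1) = 5 ways.
The remaining 4 must be deranged: !4 = 9.
Total: 5 × 9 = 45.

45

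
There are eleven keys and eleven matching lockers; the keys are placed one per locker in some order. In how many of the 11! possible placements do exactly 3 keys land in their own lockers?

2447445

Pick the 3 fixed positions: C(11,3) = 165 ways.
The other 8 form a derangement: !8 = 14833.
Total: 165 × 14833 = 2447445.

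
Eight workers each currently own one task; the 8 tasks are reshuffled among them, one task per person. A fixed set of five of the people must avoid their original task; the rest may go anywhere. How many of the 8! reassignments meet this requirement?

21234

Let A_j be the event that the j-th constrained one is fixed. By inclusion-exclusion over the 5 events:
Σ_{j=0}^{5} (-1)^j C(5,j)(8-j)!
= C(5,0)·8! - C(5,1)·7! + C(5,2)·6! - C(5,3)·5! + C(5,4)·4! - C(5,5)·3!
= 40320 - 25200 + 7200 - 1200 + 120 - 6
= 21234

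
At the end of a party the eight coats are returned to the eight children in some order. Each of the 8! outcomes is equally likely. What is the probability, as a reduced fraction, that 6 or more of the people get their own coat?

Favorable outcomes: Σ_{i≥6} C(8,i)·!(8-i) = 28·1 + 8·0 + 1·1 = 29.
Total outcomes: 8! = 40320.
Probability = 29/40320 = 29/40320.

29/40320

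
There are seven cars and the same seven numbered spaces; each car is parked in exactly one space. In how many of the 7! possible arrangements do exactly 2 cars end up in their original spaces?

Pick the 2 fixed positions: C(7,2) = 21 ways.
The other 5 form a derangement: !5 = 44.
Total: 21 × 44 = 924.

924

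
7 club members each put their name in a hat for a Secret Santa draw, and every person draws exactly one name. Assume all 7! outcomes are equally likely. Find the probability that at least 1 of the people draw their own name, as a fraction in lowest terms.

Favorable outcomes: Σ_{i≥1} C(7,i)·!(7-i) = 7·265 + 21·44 + 35·9 + 35·2 + 21·1 + 7·0 + 1·1 = 3186.
Total outcomes: 7! = 5040.
Probability = 3186/5040 = 177/280.

177/280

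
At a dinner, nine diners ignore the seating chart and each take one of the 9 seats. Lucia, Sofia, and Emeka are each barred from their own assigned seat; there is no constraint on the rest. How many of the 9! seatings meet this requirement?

256320

Let A_j be the event that the j-th constrained one is fixed. By inclusion-exclusion over the 3 events:
Σ_{j=0}^{3} (-1)^j C(3,j)(9-j)!
= C(3,0)·9! - C(3,1)·8! + C(3,2)·7! - C(3,3)·6!
= 362880 - 120960 + 15120 - 720
= 256320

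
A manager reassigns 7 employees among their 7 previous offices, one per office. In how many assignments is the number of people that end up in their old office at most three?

4948

# with exactly i fixed is C(7,i)·!(7-i); sum over i=0..3:
  i=0: C(7,0)·!7 = 1·1854 = 1854
  i=1: C(7,1)·!6 = 7·265 = 1855
  i=2: C(7,2)·!5 = 21·44 = 924
  i=3: C(7,3)·!4 = 35·9 = 315
Total = 4948.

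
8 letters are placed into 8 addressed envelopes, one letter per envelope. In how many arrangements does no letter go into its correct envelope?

By inclusion-exclusion, !8 = Σ (-1)^k · 8!/k! for k=0..8
= 8! - 8!/1! + 8!/2! - 8!/3! + 8!/4! - 8!/5! + 8!/6! - 8!/7! + 8!/8!
= 40320 - 40320 + 20160 - 6720 + 1680 - 336 + 56 - 8 + 1
= 14833

14833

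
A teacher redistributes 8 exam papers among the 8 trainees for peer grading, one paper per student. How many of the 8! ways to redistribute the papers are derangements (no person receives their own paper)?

14833

The number of derangements of 8 is !8 = Σ_{k=0}^{8} (-1)^k·8!/k!
= 8! - 8!/1! + 8!/2! - 8!/3! + 8!/4! - 8!/5! + 8!/6! - 8!/7! + 8!/8!
= 40320 - 40320 + 20160 - 6720 + 1680 - 336 + 56 - 8 + 1
= 14833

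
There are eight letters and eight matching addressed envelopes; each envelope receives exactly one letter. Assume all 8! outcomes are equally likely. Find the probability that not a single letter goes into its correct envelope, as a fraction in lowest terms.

2119/5760

Favorable outcomes: !8 = 14833.
Total outcomes: 8! = 40320.
Probability = 14833/40320 = 2119/5760.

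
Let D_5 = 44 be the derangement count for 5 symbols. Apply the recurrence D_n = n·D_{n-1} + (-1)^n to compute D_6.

265

D_6 = 6·44 + 1 = 265.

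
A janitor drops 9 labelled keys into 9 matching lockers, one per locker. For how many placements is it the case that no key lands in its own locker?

133496

By inclusion-exclusion, !9 = Σ (-1)^k · 9!/k! for k=0..9
= 9! - 9!/1! + 9!/2! - 9!/3! + 9!/4! - 9!/5! + 9!/6! - 9!/7! + 9!/8! - 9!/9!
= 362880 - 362880 + 181440 - 60480 + 15120 - 3024 + 504 - 72 + 9 - 1
= 133496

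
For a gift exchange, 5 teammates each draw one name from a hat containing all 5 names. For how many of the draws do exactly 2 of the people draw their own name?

20

Choose which 2 of the 5 are fixed: C(5,2) = 10.
The remaining 3 must be deranged: !3 = 2.
Total: 10 × 2 = 20.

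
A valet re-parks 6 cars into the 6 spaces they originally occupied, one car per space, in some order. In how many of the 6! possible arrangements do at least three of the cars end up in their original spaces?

56

# with exactly i fixed is C(6,i)·!(6-i); sum over i=3..6:
  i=3: C(6,3)·!3 = 20·2 = 40
  i=4: C(6,4)·!2 = 15·1 = 15
  i=5: C(6,5)·!1 = 6·0 = 0
  i=6: C(6,6)·!0 = 1·1 = 1
Total = 56.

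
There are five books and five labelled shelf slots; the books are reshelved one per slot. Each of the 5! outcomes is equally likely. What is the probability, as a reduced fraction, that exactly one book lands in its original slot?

Favorable outcomes: C(5,1)·!4 = 5·9 = 45.
Total outcomes: 5! = 120.
Probability = 45/120 = 3/8.

3/8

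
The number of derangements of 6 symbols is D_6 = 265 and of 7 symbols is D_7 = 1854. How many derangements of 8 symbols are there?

D_8 = (8-1)·(D_7 + D_6) = 7·(1854 + 265) = 7·2119 = 14833.

14833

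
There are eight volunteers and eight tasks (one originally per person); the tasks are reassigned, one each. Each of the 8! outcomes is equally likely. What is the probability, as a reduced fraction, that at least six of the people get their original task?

29/40320

Favorable outcomes: Σ_{i≥6} C(8,i)·!(8-i) = 28·1 + 8·0 + 1·1 = 29.
Total outcomes: 8! = 40320.
Probability = 29/40320 = 29/40320.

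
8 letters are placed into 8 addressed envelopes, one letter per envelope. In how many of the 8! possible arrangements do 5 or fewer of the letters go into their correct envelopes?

# with exactly i fixed is C(8,i)·!(8-i); sum over i=0..5:
  i=0: C(8,0)·!8 = 1·14833 = 14833
  i=1: C(8,1)·!7 = 8·1854 = 14832
  i=2: C(8,2)·!6 = 28·265 = 7420
  i=3: C(8,3)·!5 = 56·44 = 2464
  i=4: C(8,4)·!4 = 70·9 = 630
  i=5: C(8,5)·!3 = 56·2 = 112
Total = 40291.

40291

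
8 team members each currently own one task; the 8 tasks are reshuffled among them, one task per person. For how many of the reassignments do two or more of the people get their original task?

10655

# with exactly i fixed is C(8,i)·!(8-i); sum over i=2..8:
  i=2: C(8,2)·!6 = 28·265 = 7420
  i=3: C(8,3)·!5 = 56·44 = 2464
  i=4: C(8,4)·!4 = 70·9 = 630
  i=5: C(8,5)·!3 = 56·2 = 112
  i=6: C(8,6)·!2 = 28·1 = 28
  i=7: C(8,7)·!1 = 8·0 = 0
  i=8: C(8,8)·!0 = 1·1 = 1
Total = 10655.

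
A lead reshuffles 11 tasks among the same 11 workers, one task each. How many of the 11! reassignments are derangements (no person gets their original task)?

!11 = 11! · Σ_{k=0}^{11} (-1)^k/k!
= 11! - 11!/1! + 11!/2! - 11!/3! + 11!/4! - 11!/5! + 11!/6! - 11!/7! + 11!/8! - 11!/9! + 11!/10! - 11!/11!
= 39916800 - 39916800 + 19958400 - 6652800 + 1663200 - 332640 + 55440 - 7920 + 990 - 110 + 11 - 1
= 14684570

14684570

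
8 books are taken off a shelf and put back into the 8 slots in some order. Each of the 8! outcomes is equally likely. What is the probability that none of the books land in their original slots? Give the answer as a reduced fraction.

Favorable outcomes: !8 = 14833.
Total outcomes: 8! = 40320.
Probability = 14833/40320 = 2119/5760.

2119/5760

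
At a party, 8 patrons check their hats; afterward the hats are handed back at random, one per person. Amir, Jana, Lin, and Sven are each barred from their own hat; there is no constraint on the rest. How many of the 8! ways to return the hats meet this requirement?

24024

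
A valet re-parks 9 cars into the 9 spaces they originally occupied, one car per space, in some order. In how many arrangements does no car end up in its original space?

133496

Use !n = n·!(n-1) + (-1)^n.
!9 = 9·14833 - 1 = 133496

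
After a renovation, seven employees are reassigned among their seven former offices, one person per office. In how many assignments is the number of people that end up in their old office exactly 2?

924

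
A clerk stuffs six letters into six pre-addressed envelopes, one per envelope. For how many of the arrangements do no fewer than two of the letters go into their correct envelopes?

191

Sum C(6,i)·!(6-i) for i = 2..6:
  i=2: C(6,2)·!4 = 15·9 = 135
  i=3: C(6,3)·!3 = 20·2 = 40
  i=4: C(6,4)·!2 = 15·1 = 15
  i=5: C(6,5)·!1 = 6·0 = 0
  i=6: C(6,6)·!0 = 1·1 = 1
Total = 191.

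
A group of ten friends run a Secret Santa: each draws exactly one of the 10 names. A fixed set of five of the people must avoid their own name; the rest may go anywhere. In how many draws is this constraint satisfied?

2170680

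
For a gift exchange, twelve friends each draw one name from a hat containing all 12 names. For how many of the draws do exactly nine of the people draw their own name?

440

Choose which 9 of the 12 are fixed: C(12,9) = 220.
The remaining 3 must be deranged: !3 = 2.
Total: 220 × 2 = 440.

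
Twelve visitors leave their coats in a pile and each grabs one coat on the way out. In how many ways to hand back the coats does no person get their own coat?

!12 = 12! · Σ_{k=0}^{12} (-1)^k/k!
= 12! - 12!/1! + 12!/2! - 12!/3! + 12!/4! - 12!/5! + 12!/6! - 12!/7! + 12!/8! - 12!/9! + 12!/10! - 12!/11! + 12!/12!
= 479001600 - 479001600 + 239500800 - 79833600 + 19958400 - 3991680 + 665280 - 95040 + 11880 - 1320 + 132 - 12 + 1
= 176214841

176214841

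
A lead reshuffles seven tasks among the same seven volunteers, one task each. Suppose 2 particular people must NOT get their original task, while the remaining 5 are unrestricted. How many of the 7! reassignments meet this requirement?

3720

Let A_j be the event that the j-th constrained one is fixed. By inclusion-exclusion over the 2 events:
Σ_{j=0}^{2} (-1)^j C(2,j)(7-j)!
= C(2,0)·7! - C(2,1)·6! + C(2,2)·5!
= 5040 - 1440 + 120
= 3720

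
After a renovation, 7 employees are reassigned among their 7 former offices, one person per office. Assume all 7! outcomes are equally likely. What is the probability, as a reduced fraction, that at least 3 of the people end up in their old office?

407/5040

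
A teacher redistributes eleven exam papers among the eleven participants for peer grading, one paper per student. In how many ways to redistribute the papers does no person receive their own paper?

14684570

The subfactorial !11 = [11!/e] (nearest integer).
11! = 39916800, and 39916800/e ≈ 14684570.08, so !11 = 14684570.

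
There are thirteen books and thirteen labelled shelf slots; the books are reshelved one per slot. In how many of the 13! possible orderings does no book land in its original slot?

Recurrence: !13 = 13·!12 + (-1)^13.
!13 = 13·176214841 - 1 = 2290792932

2290792932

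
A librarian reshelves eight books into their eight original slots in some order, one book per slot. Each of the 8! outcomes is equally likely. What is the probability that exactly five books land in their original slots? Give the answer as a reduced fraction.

1/360

Favorable outcomes: C(8,5)·!3 = 56·2 = 112.
Total outcomes: 8! = 40320.
Probability = 112/40320 = 1/360.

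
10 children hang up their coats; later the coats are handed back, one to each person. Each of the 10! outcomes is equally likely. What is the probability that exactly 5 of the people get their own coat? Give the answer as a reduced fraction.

11/3600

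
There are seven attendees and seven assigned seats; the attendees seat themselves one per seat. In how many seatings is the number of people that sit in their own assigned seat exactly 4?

70

Choose which 4 of the 7 are fixed: C(7,4) = 35.
The remaining 3 must be deranged: !3 = 2.
Total: 35 × 2 = 70.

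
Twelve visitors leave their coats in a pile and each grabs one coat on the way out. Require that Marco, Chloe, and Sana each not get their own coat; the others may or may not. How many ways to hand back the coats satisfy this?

Let A_j be the event that the j-th constrained one is fixed. By inclusion-exclusion over the 3 events:
Σ_{j=0}^{3} (-1)^j C(3,j)(12-j)!
= C(3,0)·12! - C(3,1)·11! + C(3,2)·10! - C(3,3)·9!
= 479001600 - 119750400 + 10886400 - 362880
= 369774720

369774720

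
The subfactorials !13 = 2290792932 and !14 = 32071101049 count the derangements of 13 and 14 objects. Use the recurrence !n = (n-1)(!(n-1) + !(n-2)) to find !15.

481066515734

!15 = (15-1)·(!14 + !13) = 14·(32071101049 + 2290792932) = 14·34361893981 = 481066515734.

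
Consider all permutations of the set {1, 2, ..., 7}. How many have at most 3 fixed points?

4948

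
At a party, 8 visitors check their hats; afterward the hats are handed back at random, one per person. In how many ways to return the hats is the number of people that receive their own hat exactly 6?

28

Choose which 6 of the 8 are fixed: C(8,6) = 28.
The remaining 2 must be deranged: !2 = 1.
Total: 28 × 1 = 28.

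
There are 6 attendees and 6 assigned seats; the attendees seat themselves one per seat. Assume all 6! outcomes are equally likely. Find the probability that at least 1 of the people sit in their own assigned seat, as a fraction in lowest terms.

91/144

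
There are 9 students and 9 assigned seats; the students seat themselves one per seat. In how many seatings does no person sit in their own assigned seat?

133496

!9 is the nearest integer to 9!/e.
9! = 362880, and 362880/e ≈ 133496.09, so !9 = 133496.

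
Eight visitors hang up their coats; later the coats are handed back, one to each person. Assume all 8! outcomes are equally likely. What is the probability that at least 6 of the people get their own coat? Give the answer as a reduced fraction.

Favorable outcomes: Σ_{i≥6} C(8,i)·!(8-i) = 28·1 + 8·0 + 1·1 = 29.
Total outcomes: 8! = 40320.
Probability = 29/40320 = 29/40320.

29/40320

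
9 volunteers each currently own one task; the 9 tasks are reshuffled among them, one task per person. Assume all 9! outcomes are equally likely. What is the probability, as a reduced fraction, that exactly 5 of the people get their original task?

1/320

Favorable outcomes: C(9,5)·!4 = 126·9 = 1134.
Total outcomes: 9! = 362880.
Probability = 1134/362880 = 1/320.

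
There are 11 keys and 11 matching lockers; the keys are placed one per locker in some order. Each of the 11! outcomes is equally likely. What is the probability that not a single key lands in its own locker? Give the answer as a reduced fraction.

1468457/3991680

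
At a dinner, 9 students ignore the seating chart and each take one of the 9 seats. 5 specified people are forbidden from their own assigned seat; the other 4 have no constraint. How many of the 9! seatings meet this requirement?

205056

Inclusion-exclusion on the 5 forbidden self-matches:
Σ_{j=0}^{5} (-1)^j C(5,j)(9-j)!
= C(5,0)·9! - C(5,1)·8! + C(5,2)·7! - C(5,3)·6! + C(5,4)·5! - C(5,5)·4!
= 362880 - 201600 + 50400 - 7200 + 600 - 24
= 205056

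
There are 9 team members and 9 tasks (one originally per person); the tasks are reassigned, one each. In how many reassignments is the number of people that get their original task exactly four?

Choose which 4 of the 9 are fixed: C(9,4) = 126.
The remaining 5 must be deranged: !5 = 44.
Total: 126 × 44 = 5544.

5544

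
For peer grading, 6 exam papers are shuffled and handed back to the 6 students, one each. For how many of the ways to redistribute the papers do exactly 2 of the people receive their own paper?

135

Pick the 2 fixed positions: C(6,2) = 15 ways.
The remaining 4 must be deranged: !4 = 9.
Total: 15 × 9 = 135.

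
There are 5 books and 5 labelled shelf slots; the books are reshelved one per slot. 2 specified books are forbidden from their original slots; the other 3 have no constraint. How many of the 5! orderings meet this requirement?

78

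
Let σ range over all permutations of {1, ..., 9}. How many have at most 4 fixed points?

# with exactly i fixed is C(9,i)·!(9-i); sum over i=0..4:
  i=0: C(9,0)·!9 = 1·133496 = 133496
  i=1: C(9,1)·!8 = 9·14833 = 133497
  i=2: C(9,2)·!7 = 36·1854 = 66744
  i=3: C(9,3)·!6 = 84·265 = 22260
  i=4: C(9,4)·!5 = 126·44 = 5544
Total = 361541.

361541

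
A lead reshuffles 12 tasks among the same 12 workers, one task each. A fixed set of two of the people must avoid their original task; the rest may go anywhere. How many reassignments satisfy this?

402796800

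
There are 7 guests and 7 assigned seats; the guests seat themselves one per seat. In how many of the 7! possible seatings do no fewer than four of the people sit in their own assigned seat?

92

Sum C(7,i)·!(7-i) for i = 4..7:
  i=4: C(7,4)·!3 = 35·2 = 70
  i=5: C(7,5)·!2 = 21·1 = 21
  i=6: C(7,6)·!1 = 7·0 = 0
  i=7: C(7,7)·!0 = 1·1 = 1
Total = 92.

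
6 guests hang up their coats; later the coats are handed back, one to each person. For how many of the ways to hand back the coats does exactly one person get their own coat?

Choose which one of the 6 is fixed: C(6,1) = 6.
The remaining 5 must be deranged: !5 = 44.
Total: 6 × 44 = 264.

264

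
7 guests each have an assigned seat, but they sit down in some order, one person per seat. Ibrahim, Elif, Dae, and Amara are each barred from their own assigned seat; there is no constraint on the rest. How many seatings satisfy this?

2790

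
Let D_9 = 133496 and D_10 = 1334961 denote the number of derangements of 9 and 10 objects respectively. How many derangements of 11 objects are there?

14684570

D_11 = (11-1)·(D_10 + D_9) = 10·(1334961 + 133496) = 10·1468457 = 14684570.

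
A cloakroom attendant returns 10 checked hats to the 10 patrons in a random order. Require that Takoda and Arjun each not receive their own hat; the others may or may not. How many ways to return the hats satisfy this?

Let A_j be the event that the j-th constrained one is fixed. By inclusion-exclusion over the 2 events:
Σ_{j=0}^{2} (-1)^j C(2,j)(10-j)!
= C(2,0)·10! - C(2,1)·9! + C(2,2)·8!
= 3628800 - 725760 + 40320
= 2943360

2943360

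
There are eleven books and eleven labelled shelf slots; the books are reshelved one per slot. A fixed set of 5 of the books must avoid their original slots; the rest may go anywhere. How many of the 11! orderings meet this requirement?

25022880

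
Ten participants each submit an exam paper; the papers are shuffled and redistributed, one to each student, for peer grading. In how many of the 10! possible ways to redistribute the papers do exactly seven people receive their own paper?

240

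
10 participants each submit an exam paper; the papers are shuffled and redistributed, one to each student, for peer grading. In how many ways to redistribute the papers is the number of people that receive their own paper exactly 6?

Choose which 6 of the 10 are fixed: C(10,6) = 210.
The other 4 form a derangement: !4 = 9.
Total: 210 × 9 = 1890.

1890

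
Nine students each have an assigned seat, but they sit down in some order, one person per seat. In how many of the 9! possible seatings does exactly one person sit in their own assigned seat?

133497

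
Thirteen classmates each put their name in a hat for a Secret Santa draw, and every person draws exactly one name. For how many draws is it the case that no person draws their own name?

The subfactorial !13 = [13!/e] (nearest integer).
13! = 6227020800, and 6227020800/e ≈ 2290792932.07, so !13 = 2290792932.

2290792932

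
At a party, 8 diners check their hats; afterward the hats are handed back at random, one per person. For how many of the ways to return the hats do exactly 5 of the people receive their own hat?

Choose which 5 of the 8 are fixed: C(8,5) = 56.
The other 3 form a derangement: !3 = 2.
Total: 56 × 2 = 112.

112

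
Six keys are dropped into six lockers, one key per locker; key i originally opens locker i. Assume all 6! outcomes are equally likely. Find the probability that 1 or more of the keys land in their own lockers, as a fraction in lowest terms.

Favorable outcomes: Σ_{i≥1} C(6,i)·!(6-i) = 6·44 + 15·9 + 20·2 + 15·1 + 6·0 + 1·1 = 455.
Total outcomes: 6! = 720.
Probability = 455/720 = 91/144.

91/144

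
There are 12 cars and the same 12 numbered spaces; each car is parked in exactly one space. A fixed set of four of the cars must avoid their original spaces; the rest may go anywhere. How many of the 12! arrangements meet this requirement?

Let A_j be the event that the j-th constrained one is fixed. By inclusion-exclusion over the 4 events:
Σ_{j=0}^{4} (-1)^j C(4,j)(12-j)!
= C(4,0)·12! - C(4,1)·11! + C(4,2)·10! - C(4,3)·9! + C(4,4)·8!
= 479001600 - 159667200 + 21772800 - 1451520 + 40320
= 339696000

339696000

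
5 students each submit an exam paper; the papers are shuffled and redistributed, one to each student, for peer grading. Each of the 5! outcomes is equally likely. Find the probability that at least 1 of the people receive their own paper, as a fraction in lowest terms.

Favorable outcomes: Σ_{i≥1} C(5,i)·!(5-i) = 5·9 + 10·2 + 10·1 + 5·0 + 1·1 = 76.
Total outcomes: 5! = 120.
Probability = 76/120 = 19/30.

19/30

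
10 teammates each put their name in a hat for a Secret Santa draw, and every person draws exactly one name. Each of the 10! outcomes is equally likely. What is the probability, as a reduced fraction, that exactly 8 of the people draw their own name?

1/80640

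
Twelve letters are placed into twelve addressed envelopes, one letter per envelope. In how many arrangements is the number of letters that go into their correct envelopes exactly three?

29369120

Pick the 3 fixed positions: C(12,3) = 220 ways.
The remaining 9 must be deranged: !9 = 133496.
Total: 220 × 133496 = 29369120.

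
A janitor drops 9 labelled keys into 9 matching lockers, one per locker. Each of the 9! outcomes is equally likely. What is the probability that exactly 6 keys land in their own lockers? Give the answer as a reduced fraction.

1/2160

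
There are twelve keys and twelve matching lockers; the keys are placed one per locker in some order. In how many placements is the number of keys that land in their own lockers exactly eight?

4455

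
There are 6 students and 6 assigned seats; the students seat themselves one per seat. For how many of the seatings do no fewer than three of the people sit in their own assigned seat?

# with exactly i fixed is C(6,i)·!(6-i); sum over i=3..6:
  i=3: C(6,3)·!3 = 20·2 = 40
  i=4: C(6,4)·!2 = 15·1 = 15
  i=5: C(6,5)·!1 = 6·0 = 0
  i=6: C(6,6)·!0 = 1·1 = 1
Total = 56.

56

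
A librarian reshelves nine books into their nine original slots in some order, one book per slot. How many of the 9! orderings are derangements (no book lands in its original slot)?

133496

Use !n = n·!(n-1) + (-1)^n.
!9 = 9·14833 - 1 = 133496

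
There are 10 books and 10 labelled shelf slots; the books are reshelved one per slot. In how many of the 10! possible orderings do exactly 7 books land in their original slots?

240

Pick the 7 fixed positions: C(10,7) = 120 ways.
The remaining 3 must be deranged: !3 = 2.
Total: 120 × 2 = 240.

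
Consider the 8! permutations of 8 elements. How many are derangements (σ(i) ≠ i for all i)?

14833

The number of derangements of 8 is !8 = Σ_{k=0}^{8} (-1)^k·8!/k!
= 8! - 8!/1! + 8!/2! - 8!/3! + 8!/4! - 8!/5! + 8!/6! - 8!/7! + 8!/8!
= 40320 - 40320 + 20160 - 6720 + 1680 - 336 + 56 - 8 + 1
= 14833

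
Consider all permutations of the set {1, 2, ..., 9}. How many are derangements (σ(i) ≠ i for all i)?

By inclusion-exclusion, !9 = Σ (-1)^k · 9!/k! for k=0..9
= 9! - 9!/1! + 9!/2! - 9!/3! + 9!/4! - 9!/5! + 9!/6! - 9!/7! + 9!/8! - 9!/9!
= 362880 - 362880 + 181440 - 60480 + 15120 - 3024 + 504 - 72 + 9 - 1
= 133496

133496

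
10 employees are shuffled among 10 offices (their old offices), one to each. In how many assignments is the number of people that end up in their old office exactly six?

Choose which 6 of the 10 are fixed: C(10,6) = 210.
The other 4 form a derangement: !4 = 9.
Total: 210 × 9 = 1890.

1890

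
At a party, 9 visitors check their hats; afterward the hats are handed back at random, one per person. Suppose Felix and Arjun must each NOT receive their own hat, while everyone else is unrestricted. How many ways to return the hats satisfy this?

287280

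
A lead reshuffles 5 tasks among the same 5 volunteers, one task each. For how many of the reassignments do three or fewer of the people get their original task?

119

# with exactly i fixed is C(5,i)·!(5-i); sum over i=0..3:
  i=0: C(5,0)·!5 = 1·44 = 44
  i=1: C(5,1)·!4 = 5·9 = 45
  i=2: C(5,2)·!3 = 10·2 = 20
  i=3: C(5,3)·!2 = 10·1 = 10
Total = 119.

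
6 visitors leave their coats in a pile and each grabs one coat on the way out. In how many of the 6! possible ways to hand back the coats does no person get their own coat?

The subfactorial !6 = [6!/e] (nearest integer).
6! = 720, and 720/e ≈ 264.87, so !6 = 265.

265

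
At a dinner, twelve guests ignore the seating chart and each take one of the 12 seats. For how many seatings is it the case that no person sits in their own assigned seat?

176214841

Use !n = (n-1)(!(n-1) + !(n-2)).
!12 = 11·(14684570 + 1334961) = 11·16019531 = 176214841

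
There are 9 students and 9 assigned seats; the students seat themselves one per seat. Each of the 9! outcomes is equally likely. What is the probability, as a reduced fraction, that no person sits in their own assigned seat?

Favorable outcomes: !9 = 133496.
Total outcomes: 9! = 362880.
Probability = 133496/362880 = 16687/45360.

16687/45360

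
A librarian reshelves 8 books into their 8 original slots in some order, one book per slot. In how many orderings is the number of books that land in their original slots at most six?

Sum C(8,i)·!(8-i) for i = 0..6:
  i=0: C(8,0)·!8 = 1·14833 = 14833
  i=1: C(8,1)·!7 = 8·1854 = 14832
  i=2: C(8,2)·!6 = 28·265 = 7420
  i=3: C(8,3)·!5 = 56·44 = 2464
  i=4: C(8,4)·!4 = 70·9 = 630
  i=5: C(8,5)·!3 = 56·2 = 112
  i=6: C(8,6)·!2 = 28·1 = 28
Total = 40319.

40319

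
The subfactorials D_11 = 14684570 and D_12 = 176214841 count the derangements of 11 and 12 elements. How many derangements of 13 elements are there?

2290792932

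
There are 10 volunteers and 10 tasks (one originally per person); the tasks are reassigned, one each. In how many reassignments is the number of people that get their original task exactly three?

222480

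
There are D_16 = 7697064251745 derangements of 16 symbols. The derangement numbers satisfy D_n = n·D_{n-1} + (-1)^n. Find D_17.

130850092279664

D_17 = 17·7697064251745 - 1 = 130850092279664.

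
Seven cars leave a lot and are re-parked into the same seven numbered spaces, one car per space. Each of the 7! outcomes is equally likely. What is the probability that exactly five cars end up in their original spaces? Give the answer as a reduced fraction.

Favorable outcomes: C(7,5)·!2 = 21·1 = 21.
Total outcomes: 7! = 5040.
Probability = 21/5040 = 1/240.

1/240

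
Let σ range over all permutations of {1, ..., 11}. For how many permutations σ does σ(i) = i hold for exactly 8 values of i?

Choose which 8 of the 11 are fixed: C(11,8) = 165.
The remaining 3 must be deranged: !3 = 2.
Total: 165 × 2 = 330.

330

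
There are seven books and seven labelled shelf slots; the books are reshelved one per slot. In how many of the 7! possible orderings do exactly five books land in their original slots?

21

Choose which 5 of the 7 are fixed: C(7,5) = 21.
The remaining 2 must be deranged: !2 = 1.
Total: 21 × 1 = 21.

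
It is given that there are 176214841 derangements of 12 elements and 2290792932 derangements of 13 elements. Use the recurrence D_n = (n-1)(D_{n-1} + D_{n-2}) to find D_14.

32071101049

D_14 = (14-1)·(D_13 + D_12) = 13·(2290792932 + 176214841) = 13·2467007773 = 32071101049.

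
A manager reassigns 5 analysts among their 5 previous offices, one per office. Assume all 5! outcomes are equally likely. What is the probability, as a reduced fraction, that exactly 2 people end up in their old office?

1/6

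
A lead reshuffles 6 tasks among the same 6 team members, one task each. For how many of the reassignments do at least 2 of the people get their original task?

Sum C(6,i)·!(6-i) for i = 2..6:
  i=2: C(6,2)·!4 = 15·9 = 135
  i=3: C(6,3)·!3 = 20·2 = 40
  i=4: C(6,4)·!2 = 15·1 = 15
  i=5: C(6,5)·!1 = 6·0 = 0
  i=6: C(6,6)·!0 = 1·1 = 1
Total = 191.

191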